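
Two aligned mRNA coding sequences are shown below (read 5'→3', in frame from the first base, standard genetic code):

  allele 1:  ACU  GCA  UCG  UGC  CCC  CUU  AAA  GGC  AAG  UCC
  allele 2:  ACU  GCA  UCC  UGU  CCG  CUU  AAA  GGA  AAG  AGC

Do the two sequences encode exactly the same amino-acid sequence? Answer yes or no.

Codon 1: ACU Thr / ACU Thr — identical.
Codon 2: GCA Ala / GCA Ala — identical.
Codon 3: UCG Ser / UCC Ser — synonymous.
Codon 4: UGC Cys / UGU Cys — synonymous.
Codon 5: CCC Pro / CCG Pro — synonymous.
Codon 6: CUU Leu / CUU Leu — identical.
Codon 7: AAA Lys / AAA Lys — identical.
Codon 8: GGC Gly / GGA Gly — synonymous.
Codon 9: AAG Lys / AAG Lys — identical.
Codon 10: UCC Ser / AGC Ser — synonymous.
Nonsynonymous differences: 0 → same protein.

yes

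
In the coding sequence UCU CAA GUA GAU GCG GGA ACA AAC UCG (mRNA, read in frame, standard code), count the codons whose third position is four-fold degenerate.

Codon 1 UCU (Ser): third position 4-fold.
Codon 2 CAA (Gln): third position 2-fold.
Codon 3 GUA (Val): third position 4-fold.
Codon 4 GAU (Asp): third position 2-fold.
Codon 5 GCG (Ala): third position 4-fold.
Codon 6 GGA (Gly): third position 4-fold.
Codon 7 ACA (Thr): third position 4-fold.
Codon 8 AAC (Asn): third position 2-fold.
Codon 9 UCG (Ser): third position 4-fold.
Four-fold degenerate third positions: 6.

6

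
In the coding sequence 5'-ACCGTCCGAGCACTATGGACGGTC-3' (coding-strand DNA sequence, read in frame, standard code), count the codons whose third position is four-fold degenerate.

7

Codon 1 ACC (Thr): third position 4-fold.
Codon 2 GTC (Val): third position 4-fold.
Codon 3 CGA (Arg): third position 4-fold.
Codon 4 GCA (Ala): third position 4-fold.
Codon 5 CTA (Leu): third position 4-fold.
Codon 6 TGG (Trp): third position 1-fold.
Codon 7 ACG (Thr): third position 4-fold.
Codon 8 GTC (Val): third position 4-fold.
Four-fold degenerate third positions: 7.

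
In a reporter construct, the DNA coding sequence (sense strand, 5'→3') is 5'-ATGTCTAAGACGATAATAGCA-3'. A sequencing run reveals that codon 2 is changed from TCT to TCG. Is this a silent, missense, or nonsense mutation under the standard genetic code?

silent

Position 6 falls in codon 2: TCT → Ser.
After the substitution the codon is TCG → Ser.
Both encode Ser, so the change is synonymous.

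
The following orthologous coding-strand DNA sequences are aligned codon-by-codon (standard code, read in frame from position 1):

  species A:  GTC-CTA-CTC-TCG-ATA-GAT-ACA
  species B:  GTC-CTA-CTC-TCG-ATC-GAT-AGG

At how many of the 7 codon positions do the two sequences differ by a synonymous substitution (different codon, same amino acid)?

1

Codon 1: GTC Val / GTC Val — identical.
Codon 2: CTA Leu / CTA Leu — identical.
Codon 3: CTC Leu / CTC Leu — identical.
Codon 4: TCG Ser / TCG Ser — identical.
Codon 5: ATA Ile / ATC Ile — synonymous.
Codon 6: GAT Asp / GAT Asp — identical.
Codon 7: ACA Thr / AGG Arg — nonsynonymous.
Synonymous differences: 1.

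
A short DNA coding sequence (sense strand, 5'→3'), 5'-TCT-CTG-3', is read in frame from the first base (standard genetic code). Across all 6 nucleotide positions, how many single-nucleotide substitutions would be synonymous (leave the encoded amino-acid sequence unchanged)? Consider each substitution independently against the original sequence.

7

Codon 1 (TCT, Ser): 3 synonymous substitutions.
Codon 2 (CTG, Leu): 4 synonymous substitutions.
Total: 3 + 4 = 7.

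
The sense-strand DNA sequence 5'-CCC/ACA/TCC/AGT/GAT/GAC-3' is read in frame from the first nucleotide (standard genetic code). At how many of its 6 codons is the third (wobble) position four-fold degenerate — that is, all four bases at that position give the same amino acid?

3

Codon 1 CCC (Pro): third position 4-fold.
Codon 2 ACA (Thr): third position 4-fold.
Codon 3 TCC (Ser): third position 4-fold.
Codon 4 AGT (Ser): third position 2-fold.
Codon 5 GAT (Asp): third position 2-fold.
Codon 6 GAC (Asp): third position 2-fold.
Four-fold degenerate third positions: 3.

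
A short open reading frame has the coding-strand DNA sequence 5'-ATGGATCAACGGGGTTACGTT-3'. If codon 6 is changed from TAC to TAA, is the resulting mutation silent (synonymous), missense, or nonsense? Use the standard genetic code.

nonsense

Position 18 falls in codon 6: TAC → Tyr.
After the substitution the codon is TAA → Stop.
The new codon is a stop codon, so this is a nonsense mutation.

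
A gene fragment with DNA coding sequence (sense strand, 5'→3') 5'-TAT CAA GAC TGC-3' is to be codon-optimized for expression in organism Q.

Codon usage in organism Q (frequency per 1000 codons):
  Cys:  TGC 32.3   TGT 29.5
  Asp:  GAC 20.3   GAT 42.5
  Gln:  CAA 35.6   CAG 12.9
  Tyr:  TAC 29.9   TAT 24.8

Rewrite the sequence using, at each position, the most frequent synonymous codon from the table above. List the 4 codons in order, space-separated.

Codon 1 (Tyr): best is TAC at 29.9.
Codon 2 (Gln): best is CAA at 35.6.
Codon 3 (Asp): best is GAT at 42.5.
Codon 4 (Cys): best is TGC at 32.3.

TAC CAA GAT TGC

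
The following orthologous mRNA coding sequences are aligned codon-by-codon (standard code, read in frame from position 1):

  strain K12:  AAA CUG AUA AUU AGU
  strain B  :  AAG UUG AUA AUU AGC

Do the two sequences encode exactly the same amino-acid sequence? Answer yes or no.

yes

Codon 1: AAA Lys / AAG Lys — synonymous.
Codon 2: CUG Leu / UUG Leu — synonymous.
Codon 3: AUA Ile / AUA Ile — identical.
Codon 4: AUU Ile / AUU Ile — identical.
Codon 5: AGU Ser / AGC Ser — synonymous.
Nonsynonymous differences: 0 → same protein.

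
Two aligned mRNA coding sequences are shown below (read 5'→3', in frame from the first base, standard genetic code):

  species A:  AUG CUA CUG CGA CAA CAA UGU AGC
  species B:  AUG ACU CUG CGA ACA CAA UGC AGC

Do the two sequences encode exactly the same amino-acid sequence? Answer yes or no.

Codon 1: AUG Met / AUG Met — identical.
Codon 2: CUA Leu / ACU Thr — nonsynonymous.
Codon 3: CUG Leu / CUG Leu — identical.
Codon 4: CGA Arg / CGA Arg — identical.
Codon 5: CAA Gln / ACA Thr — nonsynonymous.
Codon 6: CAA Gln / CAA Gln — identical.
Codon 7: UGU Cys / UGC Cys — synonymous.
Codon 8: AGC Ser / AGC Ser — identical.
Nonsynonymous differences: 2 → different protein.

no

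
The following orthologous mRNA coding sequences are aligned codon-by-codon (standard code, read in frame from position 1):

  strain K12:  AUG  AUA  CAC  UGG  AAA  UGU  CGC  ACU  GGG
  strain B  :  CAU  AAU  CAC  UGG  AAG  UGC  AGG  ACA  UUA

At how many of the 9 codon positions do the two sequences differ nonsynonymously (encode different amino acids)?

3

Codon 1: AUG Met / CAU His — nonsynonymous.
Codon 2: AUA Ile / AAU Asn — nonsynonymous.
Codon 3: CAC His / CAC His — identical.
Codon 4: UGG Trp / UGG Trp — identical.
Codon 5: AAA Lys / AAG Lys — synonymous.
Codon 6: UGU Cys / UGC Cys — synonymous.
Codon 7: CGC Arg / AGG Arg — synonymous.
Codon 8: ACU Thr / ACA Thr — synonymous.
Codon 9: GGG Gly / UUA Leu — nonsynonymous.
Nonsynonymous differences: 3.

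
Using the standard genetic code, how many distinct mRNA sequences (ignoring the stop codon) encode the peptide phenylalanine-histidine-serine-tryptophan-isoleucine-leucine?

Phe: 2 codons.
His: 2 codons.
Ser: 6 codons.
Trp: 1 codon.
Ile: 3 codons.
Leu: 6 codons.
2 × 2 × 6 × 1 × 3 × 6 = 432.

432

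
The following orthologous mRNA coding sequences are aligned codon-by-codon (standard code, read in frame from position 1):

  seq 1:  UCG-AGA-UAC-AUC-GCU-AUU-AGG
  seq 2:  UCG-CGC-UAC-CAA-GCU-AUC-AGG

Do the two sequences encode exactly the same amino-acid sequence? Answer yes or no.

Codon 1: UCG Ser / UCG Ser — identical.
Codon 2: AGA Arg / CGC Arg — synonymous.
Codon 3: UAC Tyr / UAC Tyr — identical.
Codon 4: AUC Ile / CAA Gln — nonsynonymous.
Codon 5: GCU Ala / GCU Ala — identical.
Codon 6: AUU Ile / AUC Ile — synonymous.
Codon 7: AGG Arg / AGG Arg — identical.
Nonsynonymous differences: 1 → different protein.

no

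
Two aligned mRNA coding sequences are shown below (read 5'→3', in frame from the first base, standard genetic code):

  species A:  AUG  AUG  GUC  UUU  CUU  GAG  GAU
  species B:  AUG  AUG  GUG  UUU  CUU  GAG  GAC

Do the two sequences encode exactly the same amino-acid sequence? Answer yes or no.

Codon 1: AUG Met / AUG Met — identical.
Codon 2: AUG Met / AUG Met — identical.
Codon 3: GUC Val / GUG Val — synonymous.
Codon 4: UUU Phe / UUU Phe — identical.
Codon 5: CUU Leu / CUU Leu — identical.
Codon 6: GAG Glu / GAG Glu — identical.
Codon 7: GAU Asp / GAC Asp — synonymous.
Nonsynonymous differences: 0 → same protein.

yes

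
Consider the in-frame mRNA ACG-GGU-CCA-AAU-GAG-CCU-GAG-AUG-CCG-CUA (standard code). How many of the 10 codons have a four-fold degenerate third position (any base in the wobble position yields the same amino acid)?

6

Codon 1 ACG (Thr): third position 4-fold.
Codon 2 GGU (Gly): third position 4-fold.
Codon 3 CCA (Pro): third position 4-fold.
Codon 4 AAU (Asn): third position 2-fold.
Codon 5 GAG (Glu): third position 2-fold.
Codon 6 CCU (Pro): third position 4-fold.
Codon 7 GAG (Glu): third position 2-fold.
Codon 8 AUG (Met): third position 1-fold.
Codon 9 CCG (Pro): third position 4-fold.
Codon 10 CUA (Leu): third position 4-fold.
Four-fold degenerate third positions: 6.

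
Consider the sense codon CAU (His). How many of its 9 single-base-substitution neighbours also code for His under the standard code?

Position 1: none → 0 synonymous.
Position 2: none → 0 synonymous.
Position 3: CAC → 1 synonymous.
Total: 0 + 0 + 1 = 1.

1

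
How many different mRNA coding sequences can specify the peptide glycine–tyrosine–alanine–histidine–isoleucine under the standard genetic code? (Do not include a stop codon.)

Gly: 4 codons.
Tyr: 2 codons.
Ala: 4 codons.
His: 2 codons.
Ile: 3 codons.
4 × 2 × 4 × 2 × 3 = 192.

192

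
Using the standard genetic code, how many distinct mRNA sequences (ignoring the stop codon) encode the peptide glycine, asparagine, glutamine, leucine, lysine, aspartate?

Gly: 4 codons.
Asn: 2 codons.
Gln: 2 codons.
Leu: 6 codons.
Lys: 2 codons.
Asp: 2 codons.
4 × 2 × 2 × 6 × 2 × 2 = 384.

384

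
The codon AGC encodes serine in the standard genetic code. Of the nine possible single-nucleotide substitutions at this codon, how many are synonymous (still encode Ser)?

1

Position 1: none → 0 synonymous.
Position 2: none → 0 synonymous.
Position 3: AGU → 1 synonymous.
Total: 0 + 0 + 1 = 1.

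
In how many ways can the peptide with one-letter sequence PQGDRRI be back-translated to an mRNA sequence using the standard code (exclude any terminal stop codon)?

6912

Pro: 4 codons.
Gln: 2 codons.
Gly: 4 codons.
Asp: 2 codons.
Arg: 6 codons.
Arg: 6 codons.
Ile: 3 codons.
4 × 2 × 4 × 2 × 6 × 6 × 3 = 6912.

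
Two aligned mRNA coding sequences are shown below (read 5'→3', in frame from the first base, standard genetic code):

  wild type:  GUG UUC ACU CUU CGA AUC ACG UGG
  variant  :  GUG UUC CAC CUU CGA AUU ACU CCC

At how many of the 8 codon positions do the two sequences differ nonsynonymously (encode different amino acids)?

Codon 1: GUG Val / GUG Val — identical.
Codon 2: UUC Phe / UUC Phe — identical.
Codon 3: ACU Thr / CAC His — nonsynonymous.
Codon 4: CUU Leu / CUU Leu — identical.
Codon 5: CGA Arg / CGA Arg — identical.
Codon 6: AUC Ile / AUU Ile — synonymous.
Codon 7: ACG Thr / ACU Thr — synonymous.
Codon 8: UGG Trp / CCC Pro — nonsynonymous.
Nonsynonymous differences: 2.

2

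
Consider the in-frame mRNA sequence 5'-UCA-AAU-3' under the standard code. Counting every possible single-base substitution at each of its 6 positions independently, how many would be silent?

4

Codon 1 (UCA, Ser): 3 synonymous substitutions.
Codon 2 (AAU, Asn): 1 synonymous substitution.
Total: 3 + 1 = 4.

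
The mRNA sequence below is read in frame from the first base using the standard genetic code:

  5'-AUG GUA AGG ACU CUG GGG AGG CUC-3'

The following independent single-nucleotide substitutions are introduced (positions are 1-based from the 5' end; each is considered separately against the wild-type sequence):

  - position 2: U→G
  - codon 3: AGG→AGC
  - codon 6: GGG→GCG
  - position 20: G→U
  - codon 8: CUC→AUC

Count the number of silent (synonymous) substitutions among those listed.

Codon 1: AUG (Met) → AGG (Arg) — missense.
Codon 3: AGG (Arg) → AGC (Ser) — missense.
Codon 6: GGG (Gly) → GCG (Ala) — missense.
Codon 7: AGG (Arg) → AUG (Met) — missense.
Codon 8: CUC (Leu) → AUC (Ile) — missense.
Synonymous: 0 of 5.

0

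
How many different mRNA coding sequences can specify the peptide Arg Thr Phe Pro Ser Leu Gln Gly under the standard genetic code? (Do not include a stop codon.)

55296

Arg: 6 codons.
Thr: 4 codons.
Phe: 2 codons.
Pro: 4 codons.
Ser: 6 codons.
Leu: 6 codons.
Gln: 2 codons.
Gly: 4 codons.
6 × 4 × 2 × 4 × 6 × 6 × 2 × 4 = 55296.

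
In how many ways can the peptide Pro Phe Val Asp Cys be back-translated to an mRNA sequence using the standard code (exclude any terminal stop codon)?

Pro: 4 codons.
Phe: 2 codons.
Val: 4 codons.
Asp: 2 codons.
Cys: 2 codons.
4 × 2 × 4 × 2 × 2 = 128.

128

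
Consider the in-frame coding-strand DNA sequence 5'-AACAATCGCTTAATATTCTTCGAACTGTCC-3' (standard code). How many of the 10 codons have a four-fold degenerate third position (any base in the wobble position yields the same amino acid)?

Codon 1 AAC (Asn): third position 2-fold.
Codon 2 AAT (Asn): third position 2-fold.
Codon 3 CGC (Arg): third position 4-fold.
Codon 4 TTA (Leu): third position 2-fold.
Codon 5 ATA (Ile): third position 3-fold.
Codon 6 TTC (Phe): third position 2-fold.
Codon 7 TTC (Phe): third position 2-fold.
Codon 8 GAA (Glu): third position 2-fold.
Codon 9 CTG (Leu): third position 4-fold.
Codon 10 TCC (Ser): third position 4-fold.
Four-fold degenerate third positions: 3.

3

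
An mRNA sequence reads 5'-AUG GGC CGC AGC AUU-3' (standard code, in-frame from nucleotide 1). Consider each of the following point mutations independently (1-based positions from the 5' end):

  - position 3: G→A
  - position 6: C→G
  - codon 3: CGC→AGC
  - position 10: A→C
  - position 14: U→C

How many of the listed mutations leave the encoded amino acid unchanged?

Codon 1: AUG (Met) → AUA (Ile) — missense.
Codon 2: GGC (Gly) → GGG (Gly) — synonymous.
Codon 3: CGC (Arg) → AGC (Ser) — missense.
Codon 4: AGC (Ser) → CGC (Arg) — missense.
Codon 5: AUU (Ile) → ACU (Thr) — missense.
Synonymous: 1 of 5.

1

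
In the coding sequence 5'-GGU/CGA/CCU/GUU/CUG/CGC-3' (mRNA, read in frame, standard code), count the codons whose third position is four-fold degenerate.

6

Codon 1 GGU (Gly): third position 4-fold.
Codon 2 CGA (Arg): third position 4-fold.
Codon 3 CCU (Pro): third position 4-fold.
Codon 4 GUU (Val): third position 4-fold.
Codon 5 CUG (Leu): third position 4-fold.
Codon 6 CGC (Arg): third position 4-fold.
Four-fold degenerate third positions: 6.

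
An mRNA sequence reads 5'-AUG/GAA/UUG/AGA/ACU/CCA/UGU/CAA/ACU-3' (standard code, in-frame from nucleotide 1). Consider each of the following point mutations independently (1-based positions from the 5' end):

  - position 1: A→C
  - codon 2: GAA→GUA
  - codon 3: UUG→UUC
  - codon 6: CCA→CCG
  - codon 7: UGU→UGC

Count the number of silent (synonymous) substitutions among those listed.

Codon 1: AUG (Met) → CUG (Leu) — missense.
Codon 2: GAA (Glu) → GUA (Val) — missense.
Codon 3: UUG (Leu) → UUC (Phe) — missense.
Codon 6: CCA (Pro) → CCG (Pro) — synonymous.
Codon 7: UGU (Cys) → UGC (Cys) — synonymous.
Synonymous: 2 of 5.

2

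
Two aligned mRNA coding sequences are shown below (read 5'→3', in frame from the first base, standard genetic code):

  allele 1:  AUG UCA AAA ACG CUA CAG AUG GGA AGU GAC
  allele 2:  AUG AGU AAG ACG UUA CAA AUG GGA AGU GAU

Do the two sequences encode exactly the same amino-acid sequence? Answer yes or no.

yes

Codon 1: AUG Met / AUG Met — identical.
Codon 2: UCA Ser / AGU Ser — synonymous.
Codon 3: AAA Lys / AAG Lys — synonymous.
Codon 4: ACG Thr / ACG Thr — identical.
Codon 5: CUA Leu / UUA Leu — synonymous.
Codon 6: CAG Gln / CAA Gln — synonymous.
Codon 7: AUG Met / AUG Met — identical.
Codon 8: GGA Gly / GGA Gly — identical.
Codon 9: AGU Ser / AGU Ser — identical.
Codon 10: GAC Asp / GAU Asp — synonymous.
Nonsynonymous differences: 0 → same protein.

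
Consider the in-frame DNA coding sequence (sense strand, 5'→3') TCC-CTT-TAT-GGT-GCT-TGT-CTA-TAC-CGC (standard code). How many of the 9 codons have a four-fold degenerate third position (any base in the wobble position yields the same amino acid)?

Codon 1 TCC (Ser): third position 4-fold.
Codon 2 CTT (Leu): third position 4-fold.
Codon 3 TAT (Tyr): third position 2-fold.
Codon 4 GGT (Gly): third position 4-fold.
Codon 5 GCT (Ala): third position 4-fold.
Codon 6 TGT (Cys): third position 2-fold.
Codon 7 CTA (Leu): third position 4-fold.
Codon 8 TAC (Tyr): third position 2-fold.
Codon 9 CGC (Arg): third position 4-fold.
Four-fold degenerate third positions: 6.

6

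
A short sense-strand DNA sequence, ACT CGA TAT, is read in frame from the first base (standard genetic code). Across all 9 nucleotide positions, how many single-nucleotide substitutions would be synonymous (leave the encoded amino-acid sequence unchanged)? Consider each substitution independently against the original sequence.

8

Codon 1 (ACT, Thr): 3 synonymous substitutions.
Codon 2 (CGA, Arg): 4 synonymous substitutions.
Codon 3 (TAT, Tyr): 1 synonymous substitution.
Total: 3 + 4 + 1 = 8.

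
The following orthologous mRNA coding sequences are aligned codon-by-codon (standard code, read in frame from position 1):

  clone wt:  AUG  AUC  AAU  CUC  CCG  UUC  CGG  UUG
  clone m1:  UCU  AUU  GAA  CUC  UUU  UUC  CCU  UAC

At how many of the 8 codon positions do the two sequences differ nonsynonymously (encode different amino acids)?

Codon 1: AUG Met / UCU Ser — nonsynonymous.
Codon 2: AUC Ile / AUU Ile — synonymous.
Codon 3: AAU Asn / GAA Glu — nonsynonymous.
Codon 4: CUC Leu / CUC Leu — identical.
Codon 5: CCG Pro / UUU Phe — nonsynonymous.
Codon 6: UUC Phe / UUC Phe — identical.
Codon 7: CGG Arg / CCU Pro — nonsynonymous.
Codon 8: UUG Leu / UAC Tyr — nonsynonymous.
Nonsynonymous differences: 5.

5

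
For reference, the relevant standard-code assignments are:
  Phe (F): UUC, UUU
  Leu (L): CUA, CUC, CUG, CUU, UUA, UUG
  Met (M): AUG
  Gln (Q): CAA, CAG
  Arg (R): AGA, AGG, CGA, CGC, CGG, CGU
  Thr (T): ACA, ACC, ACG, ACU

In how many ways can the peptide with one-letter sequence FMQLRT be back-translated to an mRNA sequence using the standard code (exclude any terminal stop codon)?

Phe: 2 codons.
Met: 1 codon.
Gln: 2 codons.
Leu: 6 codons.
Arg: 6 codons.
Thr: 4 codons.
2 × 1 × 2 × 6 × 6 × 4 = 576.

576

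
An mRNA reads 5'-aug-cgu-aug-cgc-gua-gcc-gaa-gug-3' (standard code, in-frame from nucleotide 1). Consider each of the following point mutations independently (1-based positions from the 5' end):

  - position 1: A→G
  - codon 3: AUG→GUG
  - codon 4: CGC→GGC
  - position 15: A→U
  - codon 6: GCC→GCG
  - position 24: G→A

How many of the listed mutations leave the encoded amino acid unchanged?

Codon 1: AUG (Met) → GUG (Val) — missense.
Codon 3: AUG (Met) → GUG (Val) — missense.
Codon 4: CGC (Arg) → GGC (Gly) — missense.
Codon 5: GUA (Val) → GUU (Val) — synonymous.
Codon 6: GCC (Ala) → GCG (Ala) — synonymous.
Codon 8: GUG (Val) → GUA (Val) — synonymous.
Synonymous: 3 of 6.

3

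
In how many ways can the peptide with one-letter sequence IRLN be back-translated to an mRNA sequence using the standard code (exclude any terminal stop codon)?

Ile: 3 codons.
Arg: 6 codons.
Leu: 6 codons.
Asn: 2 codons.
3 × 6 × 6 × 2 = 216.

216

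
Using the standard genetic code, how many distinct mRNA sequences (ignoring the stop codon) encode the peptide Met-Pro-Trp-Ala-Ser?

Met: 1 codon.
Pro: 4 codons.
Trp: 1 codon.
Ala: 4 codons.
Ser: 6 codons.
1 × 4 × 1 × 4 × 6 = 96.

96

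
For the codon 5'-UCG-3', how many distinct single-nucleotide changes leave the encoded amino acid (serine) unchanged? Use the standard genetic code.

3

Position 1: none → 0 synonymous.
Position 2: none → 0 synonymous.
Position 3: UCU, UCC, UCA → 3 synonymous.
Total: 0 + 0 + 3 = 3.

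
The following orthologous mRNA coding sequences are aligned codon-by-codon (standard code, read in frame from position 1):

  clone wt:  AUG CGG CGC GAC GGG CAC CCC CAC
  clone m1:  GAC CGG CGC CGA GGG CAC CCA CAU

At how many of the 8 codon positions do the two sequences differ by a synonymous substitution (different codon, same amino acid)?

Codon 1: AUG Met / GAC Asp — nonsynonymous.
Codon 2: CGG Arg / CGG Arg — identical.
Codon 3: CGC Arg / CGC Arg — identical.
Codon 4: GAC Asp / CGA Arg — nonsynonymous.
Codon 5: GGG Gly / GGG Gly — identical.
Codon 6: CAC His / CAC His — identical.
Codon 7: CCC Pro / CCA Pro — synonymous.
Codon 8: CAC His / CAU His — synonymous.
Synonymous differences: 2.

2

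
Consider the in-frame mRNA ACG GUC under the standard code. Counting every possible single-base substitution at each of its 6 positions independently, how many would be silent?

6

Codon 1 (ACG, Thr): 3 synonymous substitutions.
Codon 2 (GUC, Val): 3 synonymous substitutions.
Total: 3 + 3 = 6.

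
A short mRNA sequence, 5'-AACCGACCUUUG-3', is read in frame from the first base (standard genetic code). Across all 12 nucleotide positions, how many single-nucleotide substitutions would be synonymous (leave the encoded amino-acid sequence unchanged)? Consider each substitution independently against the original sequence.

Codon 1 (AAC, Asn): 1 synonymous substitution.
Codon 2 (CGA, Arg): 4 synonymous substitutions.
Codon 3 (CCU, Pro): 3 synonymous substitutions.
Codon 4 (UUG, Leu): 2 synonymous substitutions.
Total: 1 + 4 + 3 + 2 = 10.

10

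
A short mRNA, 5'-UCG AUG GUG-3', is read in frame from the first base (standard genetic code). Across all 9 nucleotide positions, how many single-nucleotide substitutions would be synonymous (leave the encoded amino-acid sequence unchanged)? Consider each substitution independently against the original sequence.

6

Codon 1 (UCG, Ser): 3 synonymous substitutions.
Codon 2 (AUG, Met): 0 synonymous substitutions.
Codon 3 (GUG, Val): 3 synonymous substitutions.
Total: 3 + 0 + 3 = 6.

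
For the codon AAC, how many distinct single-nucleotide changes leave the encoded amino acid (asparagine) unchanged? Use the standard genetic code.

1

Position 1: none → 0 synonymous.
Position 2: none → 0 synonymous.
Position 3: AAU → 1 synonymous.
Total: 0 + 0 + 1 = 1.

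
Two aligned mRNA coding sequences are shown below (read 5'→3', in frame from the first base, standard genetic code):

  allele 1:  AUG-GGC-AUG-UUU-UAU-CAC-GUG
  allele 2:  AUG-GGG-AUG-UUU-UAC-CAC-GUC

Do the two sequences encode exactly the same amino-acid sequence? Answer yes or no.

Codon 1: AUG Met / AUG Met — identical.
Codon 2: GGC Gly / GGG Gly — synonymous.
Codon 3: AUG Met / AUG Met — identical.
Codon 4: UUU Phe / UUU Phe — identical.
Codon 5: UAU Tyr / UAC Tyr — synonymous.
Codon 6: CAC His / CAC His — identical.
Codon 7: GUG Val / GUC Val — synonymous.
Nonsynonymous differences: 0 → same protein.

yes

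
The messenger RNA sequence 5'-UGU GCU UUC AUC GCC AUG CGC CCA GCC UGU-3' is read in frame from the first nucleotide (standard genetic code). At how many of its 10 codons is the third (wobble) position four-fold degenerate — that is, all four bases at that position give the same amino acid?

Codon 1 UGU (Cys): third position 2-fold.
Codon 2 GCU (Ala): third position 4-fold.
Codon 3 UUC (Phe): third position 2-fold.
Codon 4 AUC (Ile): third position 3-fold.
Codon 5 GCC (Ala): third position 4-fold.
Codon 6 AUG (Met): third position 1-fold.
Codon 7 CGC (Arg): third position 4-fold.
Codon 8 CCA (Pro): third position 4-fold.
Codon 9 GCC (Ala): third position 4-fold.
Codon 10 UGU (Cys): third position 2-fold.
Four-fold degenerate third positions: 5.

5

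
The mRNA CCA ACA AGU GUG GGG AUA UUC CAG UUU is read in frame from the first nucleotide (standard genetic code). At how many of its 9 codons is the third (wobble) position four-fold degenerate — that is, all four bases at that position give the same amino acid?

4

Codon 1 CCA (Pro): third position 4-fold.
Codon 2 ACA (Thr): third position 4-fold.
Codon 3 AGU (Ser): third position 2-fold.
Codon 4 GUG (Val): third position 4-fold.
Codon 5 GGG (Gly): third position 4-fold.
Codon 6 AUA (Ile): third position 3-fold.
Codon 7 UUC (Phe): third position 2-fold.
Codon 8 CAG (Gln): third position 2-fold.
Codon 9 UUU (Phe): third position 2-fold.
Four-fold degenerate third positions: 4.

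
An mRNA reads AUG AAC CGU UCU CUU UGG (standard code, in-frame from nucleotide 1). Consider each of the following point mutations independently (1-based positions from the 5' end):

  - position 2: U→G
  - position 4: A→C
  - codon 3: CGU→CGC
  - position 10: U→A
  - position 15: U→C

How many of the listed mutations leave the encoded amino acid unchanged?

Codon 1: AUG (Met) → AGG (Arg) — missense.
Codon 2: AAC (Asn) → CAC (His) — missense.
Codon 3: CGU (Arg) → CGC (Arg) — synonymous.
Codon 4: UCU (Ser) → ACU (Thr) — missense.
Codon 5: CUU (Leu) → CUC (Leu) — synonymous.
Synonymous: 2 of 5.

2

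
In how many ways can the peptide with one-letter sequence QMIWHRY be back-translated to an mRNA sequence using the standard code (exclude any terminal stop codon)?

144

Gln: 2 codons.
Met: 1 codon.
Ile: 3 codons.
Trp: 1 codon.
His: 2 codons.
Arg: 6 codons.
Tyr: 2 codons.
2 × 1 × 3 × 1 × 2 × 6 × 2 = 144.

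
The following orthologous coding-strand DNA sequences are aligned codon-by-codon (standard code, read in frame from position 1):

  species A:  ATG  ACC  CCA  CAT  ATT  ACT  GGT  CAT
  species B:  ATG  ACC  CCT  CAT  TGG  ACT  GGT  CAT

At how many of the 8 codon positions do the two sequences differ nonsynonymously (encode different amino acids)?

1

Codon 1: ATG Met / ATG Met — identical.
Codon 2: ACC Thr / ACC Thr — identical.
Codon 3: CCA Pro / CCT Pro — synonymous.
Codon 4: CAT His / CAT His — identical.
Codon 5: ATT Ile / TGG Trp — nonsynonymous.
Codon 6: ACT Thr / ACT Thr — identical.
Codon 7: GGT Gly / GGT Gly — identical.
Codon 8: CAT His / CAT His — identical.
Nonsynonymous differences: 1.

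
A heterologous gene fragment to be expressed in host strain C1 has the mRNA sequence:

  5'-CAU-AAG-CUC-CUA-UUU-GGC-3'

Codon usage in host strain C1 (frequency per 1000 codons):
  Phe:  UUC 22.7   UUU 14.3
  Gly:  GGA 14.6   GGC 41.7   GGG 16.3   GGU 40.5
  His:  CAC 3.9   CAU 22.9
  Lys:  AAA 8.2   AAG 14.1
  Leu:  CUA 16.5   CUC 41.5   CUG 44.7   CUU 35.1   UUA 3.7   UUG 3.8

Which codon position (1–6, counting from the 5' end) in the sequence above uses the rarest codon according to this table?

2

Codon 1 CAU (His): 22.9 per 1000.
Codon 2 AAG (Lys): 14.1 per 1000.
Codon 3 CUC (Leu): 41.5 per 1000.
Codon 4 CUA (Leu): 16.5 per 1000.
Codon 5 UUU (Phe): 14.3 per 1000.
Codon 6 GGC (Gly): 41.7 per 1000.
Lowest frequency is 14.1 at codon 2.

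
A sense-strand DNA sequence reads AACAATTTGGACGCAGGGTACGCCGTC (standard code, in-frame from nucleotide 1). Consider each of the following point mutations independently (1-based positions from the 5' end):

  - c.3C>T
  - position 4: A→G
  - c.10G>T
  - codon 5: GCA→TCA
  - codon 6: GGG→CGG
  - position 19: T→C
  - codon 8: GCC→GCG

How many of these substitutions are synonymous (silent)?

2

Codon 1: AAC (Asn) → AAT (Asn) — synonymous.
Codon 2: AAT (Asn) → GAT (Asp) — missense.
Codon 4: GAC (Asp) → TAC (Tyr) — missense.
Codon 5: GCA (Ala) → TCA (Ser) — missense.
Codon 6: GGG (Gly) → CGG (Arg) — missense.
Codon 7: TAC (Tyr) → CAC (His) — missense.
Codon 8: GCC (Ala) → GCG (Ala) — synonymous.
Synonymous: 2 of 7.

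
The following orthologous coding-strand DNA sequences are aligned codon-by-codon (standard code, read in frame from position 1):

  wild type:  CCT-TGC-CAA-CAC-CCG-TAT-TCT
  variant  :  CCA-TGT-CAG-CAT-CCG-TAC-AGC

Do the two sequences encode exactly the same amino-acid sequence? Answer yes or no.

yes

Codon 1: CCT Pro / CCA Pro — synonymous.
Codon 2: TGC Cys / TGT Cys — synonymous.
Codon 3: CAA Gln / CAG Gln — synonymous.
Codon 4: CAC His / CAT His — synonymous.
Codon 5: CCG Pro / CCG Pro — identical.
Codon 6: TAT Tyr / TAC Tyr — synonymous.
Codon 7: TCT Ser / AGC Ser — synonymous.
Nonsynonymous differences: 0 → same protein.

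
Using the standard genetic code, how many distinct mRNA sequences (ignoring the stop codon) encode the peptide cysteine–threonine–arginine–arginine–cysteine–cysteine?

1152

Cys: 2 codons.
Thr: 4 codons.
Arg: 6 codons.
Arg: 6 codons.
Cys: 2 codons.
Cys: 2 codons.
2 × 4 × 6 × 6 × 2 × 2 = 1152.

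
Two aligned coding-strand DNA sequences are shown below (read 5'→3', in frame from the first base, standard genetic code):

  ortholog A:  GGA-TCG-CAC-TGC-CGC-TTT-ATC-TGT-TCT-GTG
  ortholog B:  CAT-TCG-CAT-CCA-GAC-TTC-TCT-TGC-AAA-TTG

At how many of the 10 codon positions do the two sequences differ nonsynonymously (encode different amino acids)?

6

Codon 1: GGA Gly / CAT His — nonsynonymous.
Codon 2: TCG Ser / TCG Ser — identical.
Codon 3: CAC His / CAT His — synonymous.
Codon 4: TGC Cys / CCA Pro — nonsynonymous.
Codon 5: CGC Arg / GAC Asp — nonsynonymous.
Codon 6: TTT Phe / TTC Phe — synonymous.
Codon 7: ATC Ile / TCT Ser — nonsynonymous.
Codon 8: TGT Cys / TGC Cys — synonymous.
Codon 9: TCT Ser / AAA Lys — nonsynonymous.
Codon 10: GTG Val / TTG Leu — nonsynonymous.
Nonsynonymous differences: 6.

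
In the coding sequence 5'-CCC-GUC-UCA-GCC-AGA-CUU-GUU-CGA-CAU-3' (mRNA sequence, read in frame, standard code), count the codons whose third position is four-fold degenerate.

7

Codon 1 CCC (Pro): third position 4-fold.
Codon 2 GUC (Val): third position 4-fold.
Codon 3 UCA (Ser): third position 4-fold.
Codon 4 GCC (Ala): third position 4-fold.
Codon 5 AGA (Arg): third position 2-fold.
Codon 6 CUU (Leu): third position 4-fold.
Codon 7 GUU (Val): third position 4-fold.
Codon 8 CGA (Arg): third position 4-fold.
Codon 9 CAU (His): third position 2-fold.
Four-fold degenerate third positions: 7.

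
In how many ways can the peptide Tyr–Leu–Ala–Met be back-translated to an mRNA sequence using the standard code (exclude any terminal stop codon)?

Tyr: 2 codons.
Leu: 6 codons.
Ala: 4 codons.
Met: 1 codon.
2 × 6 × 4 × 1 = 48.

48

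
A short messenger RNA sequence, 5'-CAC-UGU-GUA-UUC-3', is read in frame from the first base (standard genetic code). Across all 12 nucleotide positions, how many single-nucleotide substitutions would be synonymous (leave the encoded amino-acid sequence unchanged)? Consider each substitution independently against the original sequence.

6

Codon 1 (CAC, His): 1 synonymous substitution.
Codon 2 (UGU, Cys): 1 synonymous substitution.
Codon 3 (GUA, Val): 3 synonymous substitutions.
Codon 4 (UUC, Phe): 1 synonymous substitution.
Total: 1 + 1 + 3 + 1 = 6.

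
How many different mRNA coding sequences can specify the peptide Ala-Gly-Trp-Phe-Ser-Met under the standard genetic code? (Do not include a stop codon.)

192

Ala: 4 codons.
Gly: 4 codons.
Trp: 1 codon.
Phe: 2 codons.
Ser: 6 codons.
Met: 1 codon.
4 × 4 × 1 × 2 × 6 × 1 = 192.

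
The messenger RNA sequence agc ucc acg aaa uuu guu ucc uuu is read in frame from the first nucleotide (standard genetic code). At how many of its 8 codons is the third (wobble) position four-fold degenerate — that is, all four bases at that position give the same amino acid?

Codon 1 AGC (Ser): third position 2-fold.
Codon 2 UCC (Ser): third position 4-fold.
Codon 3 ACG (Thr): third position 4-fold.
Codon 4 AAA (Lys): third position 2-fold.
Codon 5 UUU (Phe): third position 2-fold.
Codon 6 GUU (Val): third position 4-fold.
Codon 7 UCC (Ser): third position 4-fold.
Codon 8 UUU (Phe): third position 2-fold.
Four-fold degenerate third positions: 4.

4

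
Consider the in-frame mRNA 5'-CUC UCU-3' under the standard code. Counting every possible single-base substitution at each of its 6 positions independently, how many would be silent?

Codon 1 (CUC, Leu): 3 synonymous substitutions.
Codon 2 (UCU, Ser): 3 synonymous substitutions.
Total: 3 + 3 = 6.

6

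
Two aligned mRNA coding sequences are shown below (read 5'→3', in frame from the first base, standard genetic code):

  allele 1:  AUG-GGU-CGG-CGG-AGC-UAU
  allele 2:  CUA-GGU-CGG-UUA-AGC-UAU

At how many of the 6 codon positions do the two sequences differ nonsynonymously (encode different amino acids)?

2

Codon 1: AUG Met / CUA Leu — nonsynonymous.
Codon 2: GGU Gly / GGU Gly — identical.
Codon 3: CGG Arg / CGG Arg — identical.
Codon 4: CGG Arg / UUA Leu — nonsynonymous.
Codon 5: AGC Ser / AGC Ser — identical.
Codon 6: UAU Tyr / UAU Tyr — identical.
Nonsynonymous differences: 2.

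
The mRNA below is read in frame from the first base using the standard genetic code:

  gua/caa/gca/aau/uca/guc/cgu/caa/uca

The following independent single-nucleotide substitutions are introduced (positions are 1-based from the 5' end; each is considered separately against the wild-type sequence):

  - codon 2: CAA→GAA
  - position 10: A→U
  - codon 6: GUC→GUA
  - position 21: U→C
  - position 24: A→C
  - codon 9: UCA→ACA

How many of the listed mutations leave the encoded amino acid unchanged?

2

Codon 2: CAA (Gln) → GAA (Glu) — missense.
Codon 4: AAU (Asn) → UAU (Tyr) — missense.
Codon 6: GUC (Val) → GUA (Val) — synonymous.
Codon 7: CGU (Arg) → CGC (Arg) — synonymous.
Codon 8: CAA (Gln) → CAC (His) — missense.
Codon 9: UCA (Ser) → ACA (Thr) — missense.
Synonymous: 2 of 6.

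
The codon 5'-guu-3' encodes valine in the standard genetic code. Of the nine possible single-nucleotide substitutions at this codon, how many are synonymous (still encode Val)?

Position 1: none → 0 synonymous.
Position 2: none → 0 synonymous.
Position 3: GUC, GUA, GUG → 3 synonymous.
Total: 0 + 0 + 3 = 3.

3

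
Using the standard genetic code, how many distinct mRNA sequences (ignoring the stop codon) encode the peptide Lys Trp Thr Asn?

16

Lys: 2 codons.
Trp: 1 codon.
Thr: 4 codons.
Asn: 2 codons.
2 × 1 × 4 × 2 = 16.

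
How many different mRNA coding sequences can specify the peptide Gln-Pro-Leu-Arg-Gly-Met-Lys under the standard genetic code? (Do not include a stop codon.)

Gln: 2 codons.
Pro: 4 codons.
Leu: 6 codons.
Arg: 6 codons.
Gly: 4 codons.
Met: 1 codon.
Lys: 2 codons.
2 × 4 × 6 × 6 × 4 × 1 × 2 = 2304.

2304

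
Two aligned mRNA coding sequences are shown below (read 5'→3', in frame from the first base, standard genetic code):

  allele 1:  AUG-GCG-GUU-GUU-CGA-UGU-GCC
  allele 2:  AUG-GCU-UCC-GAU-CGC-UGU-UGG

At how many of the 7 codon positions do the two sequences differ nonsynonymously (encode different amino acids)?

Codon 1: AUG Met / AUG Met — identical.
Codon 2: GCG Ala / GCU Ala — synonymous.
Codon 3: GUU Val / UCC Ser — nonsynonymous.
Codon 4: GUU Val / GAU Asp — nonsynonymous.
Codon 5: CGA Arg / CGC Arg — synonymous.
Codon 6: UGU Cys / UGU Cys — identical.
Codon 7: GCC Ala / UGG Trp — nonsynonymous.
Nonsynonymous differences: 3.

3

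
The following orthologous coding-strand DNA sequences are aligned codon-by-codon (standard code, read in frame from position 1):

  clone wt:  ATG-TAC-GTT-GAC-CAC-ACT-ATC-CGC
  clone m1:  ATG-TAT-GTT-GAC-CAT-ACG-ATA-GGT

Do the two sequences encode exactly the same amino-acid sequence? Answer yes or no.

Codon 1: ATG Met / ATG Met — identical.
Codon 2: TAC Tyr / TAT Tyr — synonymous.
Codon 3: GTT Val / GTT Val — identical.
Codon 4: GAC Asp / GAC Asp — identical.
Codon 5: CAC His / CAT His — synonymous.
Codon 6: ACT Thr / ACG Thr — synonymous.
Codon 7: ATC Ile / ATA Ile — synonymous.
Codon 8: CGC Arg / GGT Gly — nonsynonymous.
Nonsynonymous differences: 1 → different protein.

no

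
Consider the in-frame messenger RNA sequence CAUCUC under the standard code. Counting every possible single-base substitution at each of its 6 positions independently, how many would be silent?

4

Codon 1 (CAU, His): 1 synonymous substitution.
Codon 2 (CUC, Leu): 3 synonymous substitutions.
Total: 1 + 3 = 4.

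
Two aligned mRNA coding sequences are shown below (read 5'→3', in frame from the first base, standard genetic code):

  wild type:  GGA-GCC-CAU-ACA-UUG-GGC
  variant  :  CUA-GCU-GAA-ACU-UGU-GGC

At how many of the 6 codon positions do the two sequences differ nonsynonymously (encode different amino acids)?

3

Codon 1: GGA Gly / CUA Leu — nonsynonymous.
Codon 2: GCC Ala / GCU Ala — synonymous.
Codon 3: CAU His / GAA Glu — nonsynonymous.
Codon 4: ACA Thr / ACU Thr — synonymous.
Codon 5: UUG Leu / UGU Cys — nonsynonymous.
Codon 6: GGC Gly / GGC Gly — identical.
Nonsynonymous differences: 3.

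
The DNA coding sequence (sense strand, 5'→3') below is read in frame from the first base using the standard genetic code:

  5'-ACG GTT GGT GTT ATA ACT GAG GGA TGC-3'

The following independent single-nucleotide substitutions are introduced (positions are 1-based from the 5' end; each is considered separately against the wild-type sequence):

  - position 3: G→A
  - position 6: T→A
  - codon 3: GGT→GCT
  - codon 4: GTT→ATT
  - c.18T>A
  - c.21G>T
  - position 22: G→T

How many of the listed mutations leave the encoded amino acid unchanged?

Codon 1: ACG (Thr) → ACA (Thr) — synonymous.
Codon 2: GTT (Val) → GTA (Val) — synonymous.
Codon 3: GGT (Gly) → GCT (Ala) — missense.
Codon 4: GTT (Val) → ATT (Ile) — missense.
Codon 6: ACT (Thr) → ACA (Thr) — synonymous.
Codon 7: GAG (Glu) → GAT (Asp) — missense.
Codon 8: GGA (Gly) → TGA (Stop) — nonsense.
Synonymous: 3 of 7.

3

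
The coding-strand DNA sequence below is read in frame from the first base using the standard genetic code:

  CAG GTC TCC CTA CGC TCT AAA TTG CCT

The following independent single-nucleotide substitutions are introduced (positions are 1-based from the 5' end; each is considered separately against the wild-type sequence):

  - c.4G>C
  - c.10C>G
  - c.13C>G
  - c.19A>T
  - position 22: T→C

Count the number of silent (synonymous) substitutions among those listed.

Codon 2: GTC (Val) → CTC (Leu) — missense.
Codon 4: CTA (Leu) → GTA (Val) — missense.
Codon 5: CGC (Arg) → GGC (Gly) — missense.
Codon 7: AAA (Lys) → TAA (Stop) — nonsense.
Codon 8: TTG (Leu) → CTG (Leu) — synonymous.
Synonymous: 1 of 5.

1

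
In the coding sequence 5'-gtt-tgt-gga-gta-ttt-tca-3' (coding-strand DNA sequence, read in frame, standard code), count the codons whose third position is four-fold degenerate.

4

Codon 1 GTT (Val): third position 4-fold.
Codon 2 TGT (Cys): third position 2-fold.
Codon 3 GGA (Gly): third position 4-fold.
Codon 4 GTA (Val): third position 4-fold.
Codon 5 TTT (Phe): third position 2-fold.
Codon 6 TCA (Ser): third position 4-fold.
Four-fold degenerate third positions: 4.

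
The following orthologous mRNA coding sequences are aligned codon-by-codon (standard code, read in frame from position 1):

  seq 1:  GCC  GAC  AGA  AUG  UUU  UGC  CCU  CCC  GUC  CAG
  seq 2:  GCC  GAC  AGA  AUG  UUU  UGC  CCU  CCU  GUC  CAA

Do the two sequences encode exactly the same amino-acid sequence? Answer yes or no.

yes

Codon 1: GCC Ala / GCC Ala — identical.
Codon 2: GAC Asp / GAC Asp — identical.
Codon 3: AGA Arg / AGA Arg — identical.
Codon 4: AUG Met / AUG Met — identical.
Codon 5: UUU Phe / UUU Phe — identical.
Codon 6: UGC Cys / UGC Cys — identical.
Codon 7: CCU Pro / CCU Pro — identical.
Codon 8: CCC Pro / CCU Pro — synonymous.
Codon 9: GUC Val / GUC Val — identical.
Codon 10: CAG Gln / CAA Gln — synonymous.
Nonsynonymous differences: 0 → same protein.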